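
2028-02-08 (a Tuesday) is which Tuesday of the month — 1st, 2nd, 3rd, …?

Day 8 falls in week ⌈8/7⌉ of the month.
Days 1–7 hold the 1st Tuesday, 8–14 the 2nd, 15–21 the 3rd, 22–28 the 4th, 29–31 the 5th.
8 is in the range for the 2nd.

2nd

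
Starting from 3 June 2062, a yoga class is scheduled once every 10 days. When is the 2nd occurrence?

13 June 2062

The 2nd occurrence is 1 interval after the first: 1 × 10 = 10 days after 3 June 2062.
10 days later is 13 June 2062.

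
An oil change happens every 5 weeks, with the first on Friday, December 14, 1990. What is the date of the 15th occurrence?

The 15th occurrence is 14 intervals after the first: 14 × 35 = 490 days after December 14, 1990.
December has 31 days — 17 days to the end of December leaves 473.
1991 has 365 days (108 left).
January has 31 days (77 left).
February has 29 days (48 left).
March has 31 days (17 left).
17 days into April → April 17, 1992.

April 17, 1992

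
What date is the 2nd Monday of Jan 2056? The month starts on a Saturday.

Jan 2056 begins on a Saturday, so the first Monday is Jan 3 (2 days later).
The 2nd Monday is 1 weeks later: 3 + 7 = 10.

Jan 10, 2056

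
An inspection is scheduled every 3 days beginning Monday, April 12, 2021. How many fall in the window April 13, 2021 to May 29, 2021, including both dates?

15

Occurrences land 3·i days after April 12, 2021 for i = 0, 1, 2, …
April 13, 2021 is 1 day after the start; 1 ÷ 3 = 0 remainder 1; since the remainder is 1, round up to i = 1. First occurrence in the window: #2 on April 15, 2021 (1×3 = 3 days in).
May 29, 2021 is 47 days after the start; 47 ÷ 3 = 15 remainder 2. Last occurrence in the window: #16 on May 27, 2021.
Occurrences #2 through #16: 15 in total.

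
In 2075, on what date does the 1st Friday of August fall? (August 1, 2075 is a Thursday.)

August 2075 begins on a Thursday, so the first Friday is August 2 (1 day later).

2075-08-02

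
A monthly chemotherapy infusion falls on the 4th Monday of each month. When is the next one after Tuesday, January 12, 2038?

January 25, 2038

January 2038 starts on a Friday; its first Monday is the 4th, so the 4th Monday is the 25th — January 25, 2038.
January 25, 2038 is after January 12, 2038, so that is the next one.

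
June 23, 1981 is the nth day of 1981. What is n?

174

Days in months before June: 31 + 28 + 31 + 30 + 31 = 151.
Plus 23 days into June → day 174.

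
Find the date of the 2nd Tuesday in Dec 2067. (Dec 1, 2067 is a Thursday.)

Dec 2067 begins on a Thursday, so the first Tuesday is Dec 6 (5 days later).
The 2nd Tuesday is 1 weeks later: 6 + 7 = 13.

Dec 13, 2067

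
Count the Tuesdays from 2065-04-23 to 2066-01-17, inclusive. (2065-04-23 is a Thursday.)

38

2065-04-23 is a Thursday; the first Tuesday on or after it is 2065-04-28 (5 days later).
From 2065-04-28 to 2066-01-17: 2 + 31 + 30 + 31 + 31 + 30 + 31 + 30 + 31 + 17 = 264 days (rest of April, May, June, July, August, September, October, November, December, January).
264 ÷ 7 = 37 full weeks with remainder 5, so 37 more Tuesdays after the first → 38.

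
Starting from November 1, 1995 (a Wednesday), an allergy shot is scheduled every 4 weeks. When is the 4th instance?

The 4th occurrence is 3 intervals after the first: 3 × 28 = 84 days after November 1, 1995.
November has 30 days — 29 days to the end of November leaves 55.
December has 31 days (24 left).
24 days into January → January 24, 1996.

January 24, 1996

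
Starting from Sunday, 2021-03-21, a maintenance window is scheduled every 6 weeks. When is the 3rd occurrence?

The 3rd occurrence is 2 intervals after the first: 2 × 42 = 84 days after 2021-03-21.
March has 31 days — 10 days to the end of March leaves 74.
April has 30 days (44 left).
May has 31 days (13 left).
13 days into June → 2021-06-13.

2021-06-13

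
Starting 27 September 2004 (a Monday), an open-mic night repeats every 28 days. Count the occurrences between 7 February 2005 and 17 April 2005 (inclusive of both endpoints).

3

Occurrences land 28·i days after 27 September 2004 for i = 0, 1, 2, …
7 February 2005 is 133 days after the start; 133 ÷ 28 = 4 remainder 21; since the remainder is 21, round up to i = 5. First occurrence in the window: #6 on 14 February 2005 (5×28 = 140 days in).
17 April 2005 is 202 days after the start; 202 ÷ 28 = 7 remainder 6. Last occurrence in the window: #8 on 11 April 2005.
Occurrences #6 through #8: 3 in total.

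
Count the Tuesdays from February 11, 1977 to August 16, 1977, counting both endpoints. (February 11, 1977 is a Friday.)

27

February 11, 1977 is a Friday; the first Tuesday on or after it is February 15, 1977 (4 days later).
From February 15, 1977 to August 16, 1977: 13 + 31 + 30 + 31 + 30 + 31 + 16 = 182 days (rest of February, March, April, May, June, July, August).
182 ÷ 7 = 26 full weeks with remainder 0, so 26 more Tuesdays after the first → 27.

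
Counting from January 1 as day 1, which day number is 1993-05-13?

133

Days in months before May: 31 + 28 + 31 + 30 = 120.
Plus 13 days into May → day 133.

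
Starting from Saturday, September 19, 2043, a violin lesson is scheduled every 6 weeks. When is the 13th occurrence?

The 13th occurrence is 12 intervals after the first: 12 × 42 = 504 days after September 19, 2043.
September has 30 days — 11 days to the end of September leaves 493.
From end of September to end of 2043 is 92 days (401 left).
2044 has 366 days (35 left).
January has 31 days (4 left).
4 days into February → February 4, 2045.

February 4, 2045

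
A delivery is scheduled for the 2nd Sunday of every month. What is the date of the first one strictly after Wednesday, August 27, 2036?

September 14, 2036

August 2036 starts on a Friday; its first Sunday is the 3rd, so the 2nd Sunday is the 10th — August 10, 2036.
That is not after August 27, 2036, so look at September 2036.
September 2036 starts on a Monday; its first Sunday is the 7th, so the 2nd Sunday is the 14th — September 14, 2036.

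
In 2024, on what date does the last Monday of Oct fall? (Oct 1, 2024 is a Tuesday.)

Oct 2024 begins on a Tuesday, so the first Monday is Oct 7 (6 days later).
Oct 2024 has 31 days. Adding weeks: 7, 14, 21, 28 — the last one ≤ 31 is the 28th.

Oct 28, 2024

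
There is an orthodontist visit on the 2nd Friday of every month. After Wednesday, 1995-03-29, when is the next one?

March 1995 starts on a Wednesday; its first Friday is the 3rd, so the 2nd Friday is the 10th — 1995-03-10.
That is not after 1995-03-29, so look at April 1995.
April 1995 starts on a Saturday; its first Friday is the 7th, so the 2nd Friday is the 14th — 1995-04-14.

1995-04-14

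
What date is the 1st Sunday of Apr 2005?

The first Sunday of Apr 2005 is Apr 3.

Apr 3, 2005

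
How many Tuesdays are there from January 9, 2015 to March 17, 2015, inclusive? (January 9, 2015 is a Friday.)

January 9, 2015 is a Friday; the first Tuesday on or after it is January 13, 2015 (4 days later).
From January 13, 2015 to March 17, 2015: 18 + 28 + 17 = 63 days (rest of January, February, March).
63 ÷ 7 = 9 full weeks with remainder 0, so 9 more Tuesdays after the first → 10.

10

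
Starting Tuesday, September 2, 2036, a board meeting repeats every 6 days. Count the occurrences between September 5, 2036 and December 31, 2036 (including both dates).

Occurrences land 6·i days after September 2, 2036 for i = 0, 1, 2, …
September 5, 2036 is 3 days after the start; 3 ÷ 6 = 0 remainder 3; since the remainder is 3, round up to i = 1. First occurrence in the window: #2 on September 8, 2036 (1×6 = 6 days in).
December 31, 2036 is 120 days after the start; 120 ÷ 6 = 20 remainder 0. Last occurrence in the window: #21 on December 31, 2036.
Occurrences #2 through #21: 20 in total.

20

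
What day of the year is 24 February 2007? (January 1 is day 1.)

Days in months before February: 31 = 31.
Plus 24 days into February → day 55.

55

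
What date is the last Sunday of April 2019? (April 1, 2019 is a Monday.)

28 April 2019

April 2019 begins on a Monday, so the first Sunday is April 7 (6 days later).
April 2019 has 30 days. Adding weeks: 7, 14, 21, 28 — the last one ≤ 30 is the 28th.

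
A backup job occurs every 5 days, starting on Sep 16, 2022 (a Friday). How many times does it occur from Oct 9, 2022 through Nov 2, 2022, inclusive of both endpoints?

5

Occurrences land 5·i days after Sep 16, 2022 for i = 0, 1, 2, …
Oct 9, 2022 is 23 days after the start; 23 ÷ 5 = 4 remainder 3; since the remainder is 3, round up to i = 5. First occurrence in the window: #6 on Oct 11, 2022 (5×5 = 25 days in).
Nov 2, 2022 is 47 days after the start; 47 ÷ 5 = 9 remainder 2. Last occurrence in the window: #10 on Oct 31, 2022.
Occurrences #6 through #10: 5 in total.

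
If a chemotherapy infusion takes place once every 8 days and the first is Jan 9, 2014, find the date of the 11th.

Mar 30, 2014

The 11th occurrence is 10 intervals after the first: 10 × 8 = 80 days after Jan 9, 2014.
Jan has 31 days — 22 days to the end of Jan leaves 58.
Feb has 28 days (30 left).
30 days into Mar → Mar 30, 2014.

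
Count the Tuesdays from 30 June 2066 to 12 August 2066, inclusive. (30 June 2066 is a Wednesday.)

6

30 June 2066 is a Wednesday; the first Tuesday on or after it is 6 July 2066 (6 days later).
From 6 July 2066 to 12 August 2066: 25 + 12 = 37 days (rest of July, August).
37 ÷ 7 = 5 full weeks with remainder 2, so 5 more Tuesdays after the first → 6.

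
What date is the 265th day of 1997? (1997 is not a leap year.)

22 September 1997

January has 31 days (265 − 31 = 234 remain).
February has 28 days (234 − 28 = 206 remain).
March has 31 days (206 − 31 = 175 remain).
April has 30 days (175 − 30 = 145 remain).
May has 31 days (145 − 31 = 114 remain).
June has 30 days (114 − 30 = 84 remain).
July has 31 days (84 − 31 = 53 remain).
August has 31 days (53 − 31 = 22 remain).
22 into September → September 22.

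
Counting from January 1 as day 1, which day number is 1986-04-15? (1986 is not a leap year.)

Days in months before April: 31 + 28 + 31 = 90.
Plus 15 days into April → day 105.

105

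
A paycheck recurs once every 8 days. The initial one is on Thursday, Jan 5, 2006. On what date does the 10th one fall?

Mar 18, 2006

The 10th occurrence is 9 intervals after the first: 9 × 8 = 72 days after Jan 5, 2006.
Jan has 31 days — 26 days to the end of Jan leaves 46.
Feb has 28 days (18 left).
18 days into Mar → Mar 18, 2006.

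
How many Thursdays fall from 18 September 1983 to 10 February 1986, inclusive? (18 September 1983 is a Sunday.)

18 September 1983 is a Sunday; the first Thursday on or after it is 22 September 1983 (4 days later).
From 22 September 1983 to 10 February 1986: 100 + 366 + 365 + 41 = 872 days (rest of 1983, 1984, 1985, to 10 February 1986 in 1986).
872 ÷ 7 = 124 full weeks with remainder 4, so 124 more Thursdays after the first → 125.

125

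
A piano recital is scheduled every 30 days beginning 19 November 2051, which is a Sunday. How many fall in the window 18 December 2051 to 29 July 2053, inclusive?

Occurrences land 30·i days after 19 November 2051 for i = 0, 1, 2, …
18 December 2051 is 29 days after the start; 29 ÷ 30 = 0 remainder 29; since the remainder is 29, round up to i = 1. First occurrence in the window: #2 on 19 December 2051 (1×30 = 30 days in).
29 July 2053 is 618 days after the start; 618 ÷ 30 = 20 remainder 18. Last occurrence in the window: #21 on 11 July 2053.
Occurrences #2 through #21: 20 in total.

20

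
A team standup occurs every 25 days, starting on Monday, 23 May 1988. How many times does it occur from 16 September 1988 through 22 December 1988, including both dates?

Occurrences land 25·i days after 23 May 1988 for i = 0, 1, 2, …
16 September 1988 is 116 days after the start; 116 ÷ 25 = 4 remainder 16; since the remainder is 16, round up to i = 5. First occurrence in the window: #6 on 25 September 1988 (5×25 = 125 days in).
22 December 1988 is 213 days after the start; 213 ÷ 25 = 8 remainder 13. Last occurrence in the window: #9 on 9 December 1988.
Occurrences #6 through #9: 4 in total.

4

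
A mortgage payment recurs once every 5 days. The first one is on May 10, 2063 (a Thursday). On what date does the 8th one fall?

Jun 14, 2063

The 8th occurrence is 7 intervals after the first: 7 × 5 = 35 days after May 10, 2063.
May has 31 days — 21 days to the end of May leaves 14.
14 days into Jun → Jun 14, 2063.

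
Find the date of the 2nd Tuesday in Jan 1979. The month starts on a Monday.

Jan 9, 1979

Jan 1979 begins on a Monday, so the first Tuesday is Jan 2 (1 day later).
The 2nd Tuesday is 1 weeks later: 2 + 7 = 9.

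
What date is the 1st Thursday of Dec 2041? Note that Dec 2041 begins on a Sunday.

Dec 5, 2041

Dec 2041 begins on a Sunday, so the first Thursday is Dec 5 (4 days later).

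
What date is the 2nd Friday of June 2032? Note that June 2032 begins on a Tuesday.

June 2032 begins on a Tuesday, so the first Friday is June 4 (3 days later).
The 2nd Friday is 1 weeks later: 4 + 7 = 11.

June 11, 2032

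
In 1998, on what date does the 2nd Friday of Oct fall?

Oct 1998 begins on a Thursday, so the first Friday is Oct 2 (1 day later).
The 2nd Friday is 1 weeks later: 2 + 7 = 9.

Oct 9, 1998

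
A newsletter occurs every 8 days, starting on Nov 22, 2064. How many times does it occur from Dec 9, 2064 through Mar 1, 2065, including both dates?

Occurrences land 8·i days after Nov 22, 2064 for i = 0, 1, 2, …
Dec 9, 2064 is 17 days after the start; 17 ÷ 8 = 2 remainder 1; since the remainder is 1, round up to i = 3. First occurrence in the window: #4 on Dec 16, 2064 (3×8 = 24 days in).
Mar 1, 2065 is 99 days after the start; 99 ÷ 8 = 12 remainder 3. Last occurrence in the window: #13 on Feb 26, 2065.
Occurrences #4 through #13: 10 in total.

10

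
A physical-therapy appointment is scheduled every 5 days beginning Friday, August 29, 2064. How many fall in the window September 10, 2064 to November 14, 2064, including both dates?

Occurrences land 5·i days after August 29, 2064 for i = 0, 1, 2, …
September 10, 2064 is 12 days after the start; 12 ÷ 5 = 2 remainder 2; since the remainder is 2, round up to i = 3. First occurrence in the window: #4 on September 13, 2064 (3×5 = 15 days in).
November 14, 2064 is 77 days after the start; 77 ÷ 5 = 15 remainder 2. Last occurrence in the window: #16 on November 12, 2064.
Occurrences #4 through #16: 13 in total.

13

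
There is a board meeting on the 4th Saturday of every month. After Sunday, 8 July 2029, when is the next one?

July 2029 starts on a Sunday; its first Saturday is the 7th, so the 4th Saturday is the 28th — 28 July 2029.
28 July 2029 is after 8 July 2029, so that is the next one.

28 July 2029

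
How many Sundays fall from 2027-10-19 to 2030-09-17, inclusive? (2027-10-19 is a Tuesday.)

152

2027-10-19 is a Tuesday; the first Sunday on or after it is 2027-10-24 (5 days later).
From 2027-10-24 to 2030-09-17: 68 + 366 + 365 + 260 = 1059 days (rest of 2027, 2028, 2029, to 2030-09-17 in 2030).
1059 ÷ 7 = 151 full weeks with remainder 2, so 151 more Sundays after the first → 152.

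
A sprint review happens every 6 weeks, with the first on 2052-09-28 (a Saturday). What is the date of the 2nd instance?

The 2nd occurrence is 1 interval after the first: 1 × 42 = 42 days after 2052-09-28.
September has 30 days — 2 days to the end of September leaves 40.
October has 31 days (9 left).
9 days into November → 2052-11-09.

2052-11-09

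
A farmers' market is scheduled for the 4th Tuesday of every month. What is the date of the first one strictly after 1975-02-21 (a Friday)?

1975-02-25

February 1975 starts on a Saturday; its first Tuesday is the 4th, so the 4th Tuesday is the 25th — 1975-02-25.
1975-02-25 is after 1975-02-21, so that is the next one.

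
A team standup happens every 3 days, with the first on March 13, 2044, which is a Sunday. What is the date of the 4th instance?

The 4th occurrence is 3 intervals after the first: 3 × 3 = 9 days after March 13, 2044.
9 days later is March 22, 2044.

March 22, 2044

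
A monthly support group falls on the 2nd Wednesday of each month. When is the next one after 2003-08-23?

August 2003 starts on a Friday; its first Wednesday is the 6th, so the 2nd Wednesday is the 13th — 2003-08-13.
That is not after 2003-08-23, so look at September 2003.
September 2003 starts on a Monday; its first Wednesday is the 3rd, so the 2nd Wednesday is the 10th — 2003-09-10.

2003-09-10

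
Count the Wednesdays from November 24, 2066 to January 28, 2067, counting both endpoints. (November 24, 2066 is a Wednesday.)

10

November 24, 2066 is a Wednesday; the first Wednesday on or after it is November 24, 2066.
From November 24, 2066 to January 28, 2067: 6 + 31 + 28 = 65 days (rest of November, December, January).
65 ÷ 7 = 9 full weeks with remainder 2, so 9 more Wednesdays after the first → 10.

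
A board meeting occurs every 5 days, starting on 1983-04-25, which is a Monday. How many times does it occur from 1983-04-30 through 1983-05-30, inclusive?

Occurrences land 5·i days after 1983-04-25 for i = 0, 1, 2, …
1983-04-30 is 5 days after the start; 5 ÷ 5 = 1 remainder 0. First occurrence in the window: #2 on 1983-04-30 (1×5 = 5 days in).
1983-05-30 is 35 days after the start; 35 ÷ 5 = 7 remainder 0. Last occurrence in the window: #8 on 1983-05-30.
Occurrences #2 through #8: 7 in total.

7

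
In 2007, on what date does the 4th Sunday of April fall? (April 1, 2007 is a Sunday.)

April 2007 begins on a Sunday, so the first Sunday is April 1.
The 4th Sunday is 3 weeks later: 1 + 21 = 22.

April 22, 2007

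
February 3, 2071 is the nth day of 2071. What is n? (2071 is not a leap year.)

34

Days in months before February: 31 = 31.
Plus 3 days into February → day 34.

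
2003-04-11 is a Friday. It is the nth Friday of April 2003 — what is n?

Day 11 falls in week ⌈11/7⌉ of the month.
Days 1–7 hold the 1st Friday, 8–14 the 2nd, 15–21 the 3rd, 22–28 the 4th, 29–31 the 5th.
11 is in the range for the 2nd.

2nd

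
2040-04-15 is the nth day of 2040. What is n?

Days in months before April: 31 + 29 + 31 = 91.
Plus 15 days into April → day 106.

106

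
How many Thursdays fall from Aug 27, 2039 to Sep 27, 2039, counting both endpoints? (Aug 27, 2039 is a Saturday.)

Aug 27, 2039 is a Saturday; the first Thursday on or after it is Sep 1, 2039 (5 days later).
From Sep 1, 2039 to Sep 27, 2039 is 27 − 1 = 26 days.
26 ÷ 7 = 3 full weeks with remainder 5, so 3 more Thursdays after the first → 4.

4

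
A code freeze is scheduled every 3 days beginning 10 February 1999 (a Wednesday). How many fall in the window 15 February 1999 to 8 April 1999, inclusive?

Occurrences land 3·i days after 10 February 1999 for i = 0, 1, 2, …
15 February 1999 is 5 days after the start; 5 ÷ 3 = 1 remainder 2; since the remainder is 2, round up to i = 2. First occurrence in the window: #3 on 16 February 1999 (2×3 = 6 days in).
8 April 1999 is 57 days after the start; 57 ÷ 3 = 19 remainder 0. Last occurrence in the window: #20 on 8 April 1999.
Occurrences #3 through #20: 18 in total.

18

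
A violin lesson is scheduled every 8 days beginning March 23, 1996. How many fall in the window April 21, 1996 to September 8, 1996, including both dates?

18

Occurrences land 8·i days after March 23, 1996 for i = 0, 1, 2, …
April 21, 1996 is 29 days after the start; 29 ÷ 8 = 3 remainder 5; since the remainder is 5, round up to i = 4. First occurrence in the window: #5 on April 24, 1996 (4×8 = 32 days in).
September 8, 1996 is 169 days after the start; 169 ÷ 8 = 21 remainder 1. Last occurrence in the window: #22 on September 7, 1996.
Occurrences #5 through #22: 18 in total.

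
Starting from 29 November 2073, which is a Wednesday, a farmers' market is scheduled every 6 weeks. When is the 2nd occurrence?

The 2nd occurrence is 1 interval after the first: 1 × 42 = 42 days after 29 November 2073.
November has 30 days — 1 day to the end of November leaves 41.
December has 31 days (10 left).
10 days into January → 10 January 2074.

10 January 2074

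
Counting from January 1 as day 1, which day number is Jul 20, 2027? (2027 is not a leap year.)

Days in months before Jul: 31 + 28 + 31 + 30 + 31 + 30 = 181.
Plus 20 days into Jul → day 201.

201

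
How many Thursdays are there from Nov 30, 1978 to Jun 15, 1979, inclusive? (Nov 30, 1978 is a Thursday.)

29

Nov 30, 1978 is a Thursday; the first Thursday on or after it is Nov 30, 1978.
From Nov 30, 1978 to Jun 15, 1979: 0 + 31 + 31 + 28 + 31 + 30 + 31 + 15 = 197 days (rest of Nov, Dec, Jan, Feb, Mar, Apr, May, Jun).
197 ÷ 7 = 28 full weeks with remainder 1, so 28 more Thursdays after the first → 29.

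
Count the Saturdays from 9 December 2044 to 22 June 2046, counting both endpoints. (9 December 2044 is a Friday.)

9 December 2044 is a Friday; the first Saturday on or after it is 10 December 2044 (1 day later).
From 10 December 2044 to 22 June 2046: 21 + 365 + 173 = 559 days (rest of 2044, 2045, to 22 June 2046 in 2046).
559 ÷ 7 = 79 full weeks with remainder 6, so 79 more Saturdays after the first → 80.

80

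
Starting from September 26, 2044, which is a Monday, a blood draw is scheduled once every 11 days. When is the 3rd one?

The 3rd occurrence is 2 intervals after the first: 2 × 11 = 22 days after September 26, 2044.
September has 30 days — 4 days to the end of September leaves 18.
18 days into October → October 18, 2044.

October 18, 2044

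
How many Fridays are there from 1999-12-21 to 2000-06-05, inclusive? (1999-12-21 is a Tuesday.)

1999-12-21 is a Tuesday; the first Friday on or after it is 1999-12-24 (3 days later).
From 1999-12-24 to 2000-06-05: 7 + 31 + 29 + 31 + 30 + 31 + 5 = 164 days (rest of December, January, February, March, April, May, June).
164 ÷ 7 = 23 full weeks with remainder 3, so 23 more Fridays after the first → 24.

24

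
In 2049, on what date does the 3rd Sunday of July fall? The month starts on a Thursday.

18 July 2049

July 2049 begins on a Thursday, so the first Sunday is July 4 (3 days later).
The 3rd Sunday is 2 weeks later: 4 + 14 = 18.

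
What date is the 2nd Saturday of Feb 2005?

Feb 12, 2005

The first Saturday of Feb 2005 is Feb 5.
The 2nd Saturday is 1 weeks later: 5 + 7 = 12.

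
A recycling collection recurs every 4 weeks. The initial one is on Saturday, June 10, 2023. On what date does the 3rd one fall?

August 5, 2023

The 3rd occurrence is 2 intervals after the first: 2 × 28 = 56 days after June 10, 2023.
June has 30 days — 20 days to the end of June leaves 36.
July has 31 days (5 left).
5 days into August → August 5, 2023.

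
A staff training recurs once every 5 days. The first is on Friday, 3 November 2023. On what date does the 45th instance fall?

10 June 2024

The 45th occurrence is 44 intervals after the first: 44 × 5 = 220 days after 3 November 2023.
November has 30 days — 27 days to the end of November leaves 193.
December has 31 days (162 left).
January has 31 days (131 left).
February has 29 days (102 left).
March has 31 days (71 left).
April has 30 days (41 left).
May has 31 days (10 left).
10 days into June → 10 June 2024.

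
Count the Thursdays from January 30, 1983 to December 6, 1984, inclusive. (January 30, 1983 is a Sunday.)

January 30, 1983 is a Sunday; the first Thursday on or after it is February 3, 1983 (4 days later).
From February 3, 1983 to December 6, 1984: 331 + 341 = 672 days (rest of 1983, to December 6, 1984 in 1984).
672 ÷ 7 = 96 full weeks with remainder 0, so 96 more Thursdays after the first → 97.

97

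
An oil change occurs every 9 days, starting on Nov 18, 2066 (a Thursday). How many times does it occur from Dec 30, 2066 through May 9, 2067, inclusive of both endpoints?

Occurrences land 9·i days after Nov 18, 2066 for i = 0, 1, 2, …
Dec 30, 2066 is 42 days after the start; 42 ÷ 9 = 4 remainder 6; since the remainder is 6, round up to i = 5. First occurrence in the window: #6 on Jan 2, 2067 (5×9 = 45 days in).
May 9, 2067 is 172 days after the start; 172 ÷ 9 = 19 remainder 1. Last occurrence in the window: #20 on May 8, 2067.
Occurrences #6 through #20: 15 in total.

15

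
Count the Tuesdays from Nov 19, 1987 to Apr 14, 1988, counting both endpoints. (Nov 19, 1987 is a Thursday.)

21

Nov 19, 1987 is a Thursday; the first Tuesday on or after it is Nov 24, 1987 (5 days later).
From Nov 24, 1987 to Apr 14, 1988: 6 + 31 + 31 + 29 + 31 + 14 = 142 days (rest of Nov, Dec, Jan, Feb, Mar, Apr).
142 ÷ 7 = 20 full weeks with remainder 2, so 20 more Tuesdays after the first → 21.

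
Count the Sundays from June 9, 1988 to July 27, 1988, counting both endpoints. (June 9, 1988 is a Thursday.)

7

June 9, 1988 is a Thursday; the first Sunday on or after it is June 12, 1988 (3 days later).
From June 12, 1988 to July 27, 1988: 18 + 27 = 45 days (rest of June, July).
45 ÷ 7 = 6 full weeks with remainder 3, so 6 more Sundays after the first → 7.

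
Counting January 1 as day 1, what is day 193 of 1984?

Jan has 31 days (193 − 31 = 162 remain).
Feb has 29 days (162 − 29 = 133 remain).
Mar has 31 days (133 − 31 = 102 remain).
Apr has 30 days (102 − 30 = 72 remain).
May has 31 days (72 − 31 = 41 remain).
Jun has 30 days (41 − 30 = 11 remain).
11 into Jul → Jul 11.

Jul 11, 1984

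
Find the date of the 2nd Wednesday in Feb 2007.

Feb 14, 2007

The first Wednesday of Feb 2007 is Feb 7.
The 2nd Wednesday is 1 weeks later: 7 + 7 = 14.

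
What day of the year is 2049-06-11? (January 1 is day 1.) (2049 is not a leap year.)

Days in months before June: 31 + 28 + 31 + 30 + 31 = 151.
Plus 11 days into June → day 162.

162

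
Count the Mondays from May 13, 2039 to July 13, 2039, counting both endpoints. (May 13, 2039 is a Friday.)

9

May 13, 2039 is a Friday; the first Monday on or after it is May 16, 2039 (3 days later).
From May 16, 2039 to July 13, 2039: 15 + 30 + 13 = 58 days (rest of May, June, July).
58 ÷ 7 = 8 full weeks with remainder 2, so 8 more Mondays after the first → 9.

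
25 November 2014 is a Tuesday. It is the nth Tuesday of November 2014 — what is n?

4th

Day 25 falls in week ⌈25/7⌉ of the month.
Days 1–7 hold the 1st Tuesday, 8–14 the 2nd, 15–21 the 3rd, 22–28 the 4th, 29–31 the 5th.
25 is in the range for the 4th.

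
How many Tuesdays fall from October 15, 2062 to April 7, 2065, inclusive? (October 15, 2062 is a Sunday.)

October 15, 2062 is a Sunday; the first Tuesday on or after it is October 17, 2062 (2 days later).
From October 17, 2062 to April 7, 2065: 75 + 365 + 366 + 97 = 903 days (rest of 2062, 2063, 2064, to April 7, 2065 in 2065).
903 ÷ 7 = 129 full weeks with remainder 0, so 129 more Tuesdays after the first → 130.

130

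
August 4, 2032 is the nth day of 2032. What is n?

Days in months before August: 31 + 29 + 31 + 30 + 31 + 30 + 31 = 213.
Plus 4 days into August → day 217.

217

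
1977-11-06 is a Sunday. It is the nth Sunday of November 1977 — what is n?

Day 6 falls in week ⌈6/7⌉ of the month.
Days 1–7 hold the 1st Sunday, 8–14 the 2nd, 15–21 the 3rd, 22–28 the 4th, 29–31 the 5th.
6 is in the range for the 1st.

1st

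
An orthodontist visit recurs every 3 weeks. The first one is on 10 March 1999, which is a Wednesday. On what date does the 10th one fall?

The 10th occurrence is 9 intervals after the first: 9 × 21 = 189 days after 10 March 1999.
March has 31 days — 21 days to the end of March leaves 168.
April has 30 days (138 left).
May has 31 days (107 left).
June has 30 days (77 left).
July has 31 days (46 left).
August has 31 days (15 left).
15 days into September → 15 September 1999.

15 September 1999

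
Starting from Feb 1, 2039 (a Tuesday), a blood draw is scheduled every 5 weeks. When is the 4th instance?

The 4th occurrence is 3 intervals after the first: 3 × 35 = 105 days after Feb 1, 2039.
Feb has 28 days — 27 days to the end of Feb leaves 78.
Mar has 31 days (47 left).
Apr has 30 days (17 left).
17 days into May → May 17, 2039.

May 17, 2039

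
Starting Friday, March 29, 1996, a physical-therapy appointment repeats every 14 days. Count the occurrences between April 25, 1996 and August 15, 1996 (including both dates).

Occurrences land 14·i days after March 29, 1996 for i = 0, 1, 2, …
April 25, 1996 is 27 days after the start; 27 ÷ 14 = 1 remainder 13; since the remainder is 13, round up to i = 2. First occurrence in the window: #3 on April 26, 1996 (2×14 = 28 days in).
August 15, 1996 is 139 days after the start; 139 ÷ 14 = 9 remainder 13. Last occurrence in the window: #10 on August 2, 1996.
Occurrences #3 through #10: 8 in total.

8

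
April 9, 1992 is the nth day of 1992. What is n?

100

Days in months before April: 31 + 29 + 31 = 91.
Plus 9 days into April → day 100.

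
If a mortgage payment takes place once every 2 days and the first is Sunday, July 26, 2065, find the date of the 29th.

September 20, 2065

The 29th occurrence is 28 intervals after the first: 28 × 2 = 56 days after July 26, 2065.
July has 31 days — 5 days to the end of July leaves 51.
August has 31 days (20 left).
20 days into September → September 20, 2065.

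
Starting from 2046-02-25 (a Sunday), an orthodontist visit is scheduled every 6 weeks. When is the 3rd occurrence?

2046-05-20

The 3rd occurrence is 2 intervals after the first: 2 × 42 = 84 days after 2046-02-25.
February has 28 days — 3 days to the end of February leaves 81.
March has 31 days (50 left).
April has 30 days (20 left).
20 days into May → 2046-05-20.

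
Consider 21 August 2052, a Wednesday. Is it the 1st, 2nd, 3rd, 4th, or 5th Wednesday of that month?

3rd

Day 21 falls in week ⌈21/7⌉ of the month.
Days 1–7 hold the 1st Wednesday, 8–14 the 2nd, 15–21 the 3rd, 22–28 the 4th, 29–31 the 5th.
21 is in the range for the 3rd.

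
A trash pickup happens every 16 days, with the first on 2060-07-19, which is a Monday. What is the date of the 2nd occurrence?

2060-08-04

The 2nd occurrence is 1 interval after the first: 1 × 16 = 16 days after 2060-07-19.
July has 31 days — 12 days to the end of July leaves 4.
4 days into August → 2060-08-04.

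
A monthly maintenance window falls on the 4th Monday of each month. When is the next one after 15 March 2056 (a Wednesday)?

27 March 2056

March 2056 starts on a Wednesday; its first Monday is the 6th, so the 4th Monday is the 27th — 27 March 2056.
27 March 2056 is after 15 March 2056, so that is the next one.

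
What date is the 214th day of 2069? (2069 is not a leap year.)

Aug 2, 2069

Jan has 31 days (214 − 31 = 183 remain).
Feb has 28 days (183 − 28 = 155 remain).
Mar has 31 days (155 − 31 = 124 remain).
Apr has 30 days (124 − 30 = 94 remain).
May has 31 days (94 − 31 = 63 remain).
Jun has 30 days (63 − 30 = 33 remain).
Jul has 31 days (33 − 31 = 2 remain).
2 into Aug → Aug 2.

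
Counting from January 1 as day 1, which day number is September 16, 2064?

260

Days in months before September: 31 + 29 + 31 + 30 + 31 + 30 + 31 + 31 = 244.
Plus 16 days into September → day 260.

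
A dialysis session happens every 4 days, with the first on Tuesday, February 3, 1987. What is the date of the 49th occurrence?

August 14, 1987

The 49th occurrence is 48 intervals after the first: 48 × 4 = 192 days after February 3, 1987.
February has 28 days — 25 days to the end of February leaves 167.
March has 31 days (136 left).
April has 30 days (106 left).
May has 31 days (75 left).
June has 30 days (45 left).
July has 31 days (14 left).
14 days into August → August 14, 1987.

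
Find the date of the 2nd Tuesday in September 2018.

2018-09-11

The first Tuesday of September 2018 is September 4.
The 2nd Tuesday is 1 weeks later: 4 + 7 = 11.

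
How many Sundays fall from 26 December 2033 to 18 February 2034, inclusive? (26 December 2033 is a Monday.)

26 December 2033 is a Monday; the first Sunday on or after it is 1 January 2034 (6 days later).
From 1 January 2034 to 18 February 2034: 30 + 18 = 48 days (rest of January, February).
48 ÷ 7 = 6 full weeks with remainder 6, so 6 more Sundays after the first → 7.

7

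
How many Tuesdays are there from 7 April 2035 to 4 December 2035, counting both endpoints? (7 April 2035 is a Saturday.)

7 April 2035 is a Saturday; the first Tuesday on or after it is 10 April 2035 (3 days later).
From 10 April 2035 to 4 December 2035: 20 + 31 + 30 + 31 + 31 + 30 + 31 + 30 + 4 = 238 days (rest of April, May, June, July, August, September, October, November, December).
238 ÷ 7 = 34 full weeks with remainder 0, so 34 more Tuesdays after the first → 35.

35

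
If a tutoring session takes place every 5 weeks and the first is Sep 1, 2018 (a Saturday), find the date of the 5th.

The 5th occurrence is 4 intervals after the first: 4 × 35 = 140 days after Sep 1, 2018.
Sep has 30 days — 29 days to the end of Sep leaves 111.
Oct has 31 days (80 left).
Nov has 30 days (50 left).
Dec has 31 days (19 left).
19 days into Jan → Jan 19, 2019.

Jan 19, 2019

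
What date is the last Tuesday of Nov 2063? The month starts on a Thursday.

Nov 2063 begins on a Thursday, so the first Tuesday is Nov 6 (5 days later).
Nov 2063 has 30 days. Adding weeks: 6, 13, 20, 27 — the last one ≤ 30 is the 27th.

Nov 27, 2063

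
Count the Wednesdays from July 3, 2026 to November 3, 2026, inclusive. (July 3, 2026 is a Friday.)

July 3, 2026 is a Friday; the first Wednesday on or after it is July 8, 2026 (5 days later).
From July 8, 2026 to November 3, 2026: 23 + 31 + 30 + 31 + 3 = 118 days (rest of July, August, September, October, November).
118 ÷ 7 = 16 full weeks with remainder 6, so 16 more Wednesdays after the first → 17.

17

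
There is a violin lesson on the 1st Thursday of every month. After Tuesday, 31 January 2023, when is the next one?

January 2023 starts on a Sunday, so its 1st Thursday is 5 January 2023 (4 days in).
That is not after 31 January 2023, so look at February 2023.
February 2023 starts on a Wednesday, so its 1st Thursday is 2 February 2023 (1 day in).

2 February 2023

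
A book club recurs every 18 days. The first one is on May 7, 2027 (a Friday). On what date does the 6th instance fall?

The 6th occurrence is 5 intervals after the first: 5 × 18 = 90 days after May 7, 2027.
May has 31 days — 24 days to the end of May leaves 66.
June has 30 days (36 left).
July has 31 days (5 left).
5 days into August → August 5, 2027.

August 5, 2027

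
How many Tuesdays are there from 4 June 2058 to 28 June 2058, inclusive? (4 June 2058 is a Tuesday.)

4 June 2058 is a Tuesday; the first Tuesday on or after it is 4 June 2058.
From 4 June 2058 to 28 June 2058 is 28 − 4 = 24 days.
24 ÷ 7 = 3 full weeks with remainder 3, so 3 more Tuesdays after the first → 4.

4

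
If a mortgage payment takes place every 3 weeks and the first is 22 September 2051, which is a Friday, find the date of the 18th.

13 September 2052

The 18th occurrence is 17 intervals after the first: 17 × 21 = 357 days after 22 September 2051.
September has 30 days — 8 days to the end of September leaves 349.
October has 31 days (318 left).
November has 30 days (288 left).
December has 31 days (257 left).
January has 31 days (226 left).
February has 29 days (197 left).
March has 31 days (166 left).
April has 30 days (136 left).
May has 31 days (105 left).
June has 30 days (75 left).
July has 31 days (44 left).
August has 31 days (13 left).
13 days into September → 13 September 2052.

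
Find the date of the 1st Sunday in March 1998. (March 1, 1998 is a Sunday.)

March 1998 begins on a Sunday, so the first Sunday is March 1.

March 1, 1998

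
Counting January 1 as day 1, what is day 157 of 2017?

2017-06-06

January has 31 days (157 − 31 = 126 remain).
February has 28 days (126 − 28 = 98 remain).
March has 31 days (98 − 31 = 67 remain).
April has 30 days (67 − 30 = 37 remain).
May has 31 days (37 − 31 = 6 remain).
6 into June → June 6.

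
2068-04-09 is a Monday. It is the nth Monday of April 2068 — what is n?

2nd

Day 9 falls in week ⌈9/7⌉ of the month.
Days 1–7 hold the 1st Monday, 8–14 the 2nd, 15–21 the 3rd, 22–28 the 4th, 29–31 the 5th.
9 is in the range for the 2nd.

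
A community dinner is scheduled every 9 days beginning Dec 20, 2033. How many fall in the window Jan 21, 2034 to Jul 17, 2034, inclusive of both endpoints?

20

Occurrences land 9·i days after Dec 20, 2033 for i = 0, 1, 2, …
Jan 21, 2034 is 32 days after the start; 32 ÷ 9 = 3 remainder 5; since the remainder is 5, round up to i = 4. First occurrence in the window: #5 on Jan 25, 2034 (4×9 = 36 days in).
Jul 17, 2034 is 209 days after the start; 209 ÷ 9 = 23 remainder 2. Last occurrence in the window: #24 on Jul 15, 2034.
Occurrences #5 through #24: 20 in total.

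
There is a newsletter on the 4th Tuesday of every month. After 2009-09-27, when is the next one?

September 2009 starts on a Tuesday; its first Tuesday is the 1st, so the 4th Tuesday is the 22nd — 2009-09-22.
That is not after 2009-09-27, so look at October 2009.
October 2009 starts on a Thursday; its first Tuesday is the 6th, so the 4th Tuesday is the 27th — 2009-10-27.

2009-10-27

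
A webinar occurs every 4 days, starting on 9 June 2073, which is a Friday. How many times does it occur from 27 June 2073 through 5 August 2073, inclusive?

Occurrences land 4·i days after 9 June 2073 for i = 0, 1, 2, …
27 June 2073 is 18 days after the start; 18 ÷ 4 = 4 remainder 2; since the remainder is 2, round up to i = 5. First occurrence in the window: #6 on 29 June 2073 (5×4 = 20 days in).
5 August 2073 is 57 days after the start; 57 ÷ 4 = 14 remainder 1. Last occurrence in the window: #15 on 4 August 2073.
Occurrences #6 through #15: 10 in total.

10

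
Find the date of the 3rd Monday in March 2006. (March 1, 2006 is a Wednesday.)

2006-03-20

March 2006 begins on a Wednesday, so the first Monday is March 6 (5 days later).
The 3rd Monday is 2 weeks later: 6 + 14 = 20.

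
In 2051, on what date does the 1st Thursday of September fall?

September 2051 begins on a Friday, so the first Thursday is September 7 (6 days later).

2051-09-07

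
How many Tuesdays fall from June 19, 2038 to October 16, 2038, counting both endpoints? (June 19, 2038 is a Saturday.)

17

June 19, 2038 is a Saturday; the first Tuesday on or after it is June 22, 2038 (3 days later).
From June 22, 2038 to October 16, 2038: 8 + 31 + 31 + 30 + 16 = 116 days (rest of June, July, August, September, October).
116 ÷ 7 = 16 full weeks with remainder 4, so 16 more Tuesdays after the first → 17.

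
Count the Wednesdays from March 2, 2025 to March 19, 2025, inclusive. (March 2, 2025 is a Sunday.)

March 2, 2025 is a Sunday; the first Wednesday on or after it is March 5, 2025 (3 days later).
From March 5, 2025 to March 19, 2025 is 19 − 5 = 14 days.
14 ÷ 7 = 2 full weeks with remainder 0, so 2 more Wednesdays after the first → 3.

3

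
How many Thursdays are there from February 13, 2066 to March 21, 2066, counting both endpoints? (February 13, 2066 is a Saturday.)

February 13, 2066 is a Saturday; the first Thursday on or after it is February 18, 2066 (5 days later).
From February 18, 2066 to March 21, 2066: 10 + 21 = 31 days (rest of February, March).
31 ÷ 7 = 4 full weeks with remainder 3, so 4 more Thursdays after the first → 5.

5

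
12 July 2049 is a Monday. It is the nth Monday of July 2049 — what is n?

2nd

Day 12 falls in week ⌈12/7⌉ of the month.
Days 1–7 hold the 1st Monday, 8–14 the 2nd, 15–21 the 3rd, 22–28 the 4th, 29–31 the 5th.
12 is in the range for the 2nd.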